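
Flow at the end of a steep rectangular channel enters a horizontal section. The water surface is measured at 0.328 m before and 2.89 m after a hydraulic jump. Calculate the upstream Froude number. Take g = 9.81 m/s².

Fr₁ = 6.57

For a rectangular channel the momentum equation gives q² = ½·g·y₁·y₂·(y₁ + y₂) = ½×9.81×0.328×2.89×3.22 = 15.0.
q = √15.0 = 3.87 m²/s.
V₁ = q/y₁ = 11.8 m/s; Fr₁ = V₁/√(g·y₁) = 6.57.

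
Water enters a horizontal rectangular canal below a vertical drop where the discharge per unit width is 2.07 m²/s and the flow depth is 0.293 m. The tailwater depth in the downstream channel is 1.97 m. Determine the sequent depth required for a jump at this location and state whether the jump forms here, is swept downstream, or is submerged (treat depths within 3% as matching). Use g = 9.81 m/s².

V₁ = q/y₁ = 2.07/0.293 = 7.06 m/s. Fr₁ = V₁/√(g·y₁) = 7.06/√(9.81×0.293) = 4.17.
From the momentum equation for a rectangular channel, y₂/y₁ = ½[√(1 + 8Fr₁²) − 1] = ½[√139.9 − 1] = 5.41.
y₂ = 5.41 × 0.293 = 1.59 m.
Tailwater y_tw = 1.97 m: y_tw > y₂, so the jump is submerged.

y₂ = 1.59 m; the jump is submerged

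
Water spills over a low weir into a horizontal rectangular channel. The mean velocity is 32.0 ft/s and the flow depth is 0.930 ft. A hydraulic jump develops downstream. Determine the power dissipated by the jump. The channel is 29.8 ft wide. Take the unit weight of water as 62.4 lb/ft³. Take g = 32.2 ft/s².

Fr₁ = V₁/√(g·y₁) = 32.0/√(32.2×0.930) = 5.85.
From the momentum equation for a rectangular channel, y₂/y₁ = ½[√(1 + 8Fr₁²) − 1] = ½[√274.6 − 1] = 7.78.
y₂ = 7.78 × 0.930 = 7.24 ft.
Head loss: ΔE = (y₂ − y₁)³/(4y₁y₂) = (7.24 − 0.930)³/(4×0.930×7.24) = 251/26.9 = 9.33 ft.
q = V₁·y₁ = 32.0 × 0.930 = 29.8 ft²/s. Q = q·b = 29.8 × 29.8 = 887 cfs. P = γ·Q·ΔE/550 = 62.4 × 887 × 9.33 / 550 = 939 hp.

P = 939 hp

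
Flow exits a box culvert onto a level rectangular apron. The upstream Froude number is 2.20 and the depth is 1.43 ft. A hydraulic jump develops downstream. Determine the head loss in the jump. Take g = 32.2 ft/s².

ΔE = 0.607 ft

Fr₁ = 2.20 (given).
Conjugate-depth relation: y₂/y₁ = ½[√(1 + 8Fr₁²) − 1] = ½[√39.72 − 1] = 2.65.
y₂ = 2.65 × 1.43 = 3.79 ft.
Head loss: ΔE = (y₂ − y₁)³/(4y₁y₂) = (3.79 − 1.43)³/(4×1.43×3.79) = 13.2/21.7 = 0.607 ft.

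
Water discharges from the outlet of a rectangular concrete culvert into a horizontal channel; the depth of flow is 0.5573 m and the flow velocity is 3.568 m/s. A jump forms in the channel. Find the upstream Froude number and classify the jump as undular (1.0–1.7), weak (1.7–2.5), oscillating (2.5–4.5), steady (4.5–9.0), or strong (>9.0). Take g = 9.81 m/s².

Fr₁ = V₁/√(g·y₁) = 3.568/√(9.81×0.5573) = 1.526.
Fr₁ = 1.526 lies in the undular range.

Fr₁ = 1.526; undular jump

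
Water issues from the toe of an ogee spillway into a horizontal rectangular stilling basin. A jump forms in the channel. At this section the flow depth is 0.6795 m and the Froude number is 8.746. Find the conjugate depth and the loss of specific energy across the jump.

Fr₁ = 8.746 (given).
From the momentum equation for a rectangular channel, y₂/y₁ = ½[√(1 + 8Fr₁²) − 1] = ½[√612.94 − 1] = 11.88.
y₂ = 11.88 × 0.6795 = 8.072 m.
Head loss: ΔE = (y₂ − y₁)³/(4y₁y₂) = (8.072 − 0.6795)³/(4×0.6795×8.072) = 403.9/21.94 = 18.41 m.

y₂ = 8.072 m; ΔE = 18.41 m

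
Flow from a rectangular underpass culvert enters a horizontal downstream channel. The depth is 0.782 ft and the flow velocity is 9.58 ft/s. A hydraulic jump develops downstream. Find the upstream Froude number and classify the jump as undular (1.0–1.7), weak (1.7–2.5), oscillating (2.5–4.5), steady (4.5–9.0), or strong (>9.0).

Fr₁ = V₁/√(g·y₁) = 9.58/√(32.2×0.782) = 1.91.
Fr₁ = 1.91 lies in the weak range.

Fr₁ = 1.91; weak jump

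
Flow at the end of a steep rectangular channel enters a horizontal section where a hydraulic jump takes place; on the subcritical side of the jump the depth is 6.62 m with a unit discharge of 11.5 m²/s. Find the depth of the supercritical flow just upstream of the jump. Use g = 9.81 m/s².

y₁ = 0.567 m

V₂ = q/y₂ = 11.5/6.62 = 1.74 m/s; Fr₂ = V₂/√(g·y₂) = 0.216.
From the momentum equation (using Fr₂), y₁/y₂ = ½[√(1 + 8Fr₂²) − 1] = ½[√1.372 − 1] = 0.0856.
y₁ = 0.0856 × 6.62 = 0.567 m.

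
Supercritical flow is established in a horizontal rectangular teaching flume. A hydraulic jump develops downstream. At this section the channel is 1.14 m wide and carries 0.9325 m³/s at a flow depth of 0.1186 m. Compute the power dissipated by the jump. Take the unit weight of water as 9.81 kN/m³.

q = Q/b = 0.9325/1.14 = 0.8180 m²/s; V₁ = q/y₁ = 6.897 m/s. Fr₁ = V₁/√(g·y₁) = 6.394.
From the momentum equation for a rectangular channel, y₂/y₁ = ½[√(1 + 8Fr₁²) − 1] = ½[√328.08 − 1] = 8.556.
y₂ = 8.556 × 0.1186 = 1.015 m.
V₂ = q/y₂ = 0.8180/1.015 = 0.8061 m/s. E₁ = y₁ + V₁²/2g = 2.543 m; E₂ = y₂ + V₂²/2g = 1.048 m. ΔE = E₁ − E₂ = 1.495 m.
P = γ·Q·ΔE = 9.81 × 0.9325 × 1.495 = 13.68 kW.

P = 13.68 kW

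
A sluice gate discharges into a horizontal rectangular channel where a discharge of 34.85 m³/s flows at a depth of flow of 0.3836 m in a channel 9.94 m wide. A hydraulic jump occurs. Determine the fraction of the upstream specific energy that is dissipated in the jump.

ΔE/E₁ = 0.465 (46.5%)

q = Q/b = 34.85/9.94 = 3.506 m²/s; V₁ = q/y₁ = 9.140 m/s. Fr₁ = V₁/√(g·y₁) = 4.712.
Bélanger equation: y₂/y₁ = ½[√(1 + 8Fr₁²) − 1] = ½[√178.59 − 1] = 6.182.
y₂ = 6.182 × 0.3836 = 2.371 m.
E₁ = y₁ + V₁²/2g = 4.641 m. ΔE = (y₂ − y₁)³/(4y₁y₂) = 2.159 m. ΔE/E₁ = 2.159/4.641 = 0.465.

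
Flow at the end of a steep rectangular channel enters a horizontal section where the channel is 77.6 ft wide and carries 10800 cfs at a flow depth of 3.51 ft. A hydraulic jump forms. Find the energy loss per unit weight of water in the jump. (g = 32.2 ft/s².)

ΔE = 10.0 ft

q = Q/b = 10800/77.6 = 139 ft²/s; V₁ = q/y₁ = 39.7 ft/s. Fr₁ = V₁/√(g·y₁) = 3.73.
Conjugate-depth relation: y₂/y₁ = ½[√(1 + 8Fr₁²) − 1] = ½[√112.3 − 1] = 4.80.
y₂ = 4.80 × 3.51 = 16.8 ft.
Head loss: ΔE = (y₂ − y₁)³/(4y₁y₂) = (16.8 − 3.51)³/(4×3.51×16.8) = 2370/236 = 10.0 ft.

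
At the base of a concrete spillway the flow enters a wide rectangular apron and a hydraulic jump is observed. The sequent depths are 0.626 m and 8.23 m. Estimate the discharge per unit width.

For a rectangular channel the momentum equation gives q² = ½·g·y₁·y₂·(y₁ + y₂) = ½×9.81×0.626×8.23×8.86 = 224.
q = √224 = 15.0 m²/s.

q = 15.0 m²/s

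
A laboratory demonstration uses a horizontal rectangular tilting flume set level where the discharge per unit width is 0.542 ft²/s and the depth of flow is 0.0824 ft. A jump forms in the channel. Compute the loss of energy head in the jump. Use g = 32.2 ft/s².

V₁ = q/y₁ = 0.542/0.0824 = 6.58 ft/s. Fr₁ = V₁/√(g·y₁) = 6.58/√(32.2×0.0824) = 4.04.
From the momentum equation for a rectangular channel, y₂/y₁ = ½[√(1 + 8Fr₁²) − 1] = ½[√131.5 − 1] = 5.23.
y₂ = 5.23 × 0.0824 = 0.431 ft.
V₂ = q/y₂ = 0.542/0.431 = 1.26 ft/s. E₁ = y₁ + V₁²/2g = 0.754 ft; E₂ = y₂ + V₂²/2g = 0.456 ft. ΔE = E₁ − E₂ = 0.299 ft.

ΔE = 0.299 ft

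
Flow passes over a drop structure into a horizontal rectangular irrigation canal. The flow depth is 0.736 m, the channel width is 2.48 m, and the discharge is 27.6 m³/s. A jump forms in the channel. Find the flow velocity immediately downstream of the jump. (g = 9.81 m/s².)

q = Q/b = 27.6/2.48 = 11.1 m²/s; V₁ = q/y₁ = 15.1 m/s. Fr₁ = V₁/√(g·y₁) = 5.63.
From the momentum equation for a rectangular channel, y₂/y₁ = ½[√(1 + 8Fr₁²) − 1] = ½[√254.3 − 1] = 7.47.
y₂ = 7.47 × 0.736 = 5.50 m.
V₂ = q/y₂ = 11.1/5.50 = 2.02 m/s.

V₂ = 2.02 m/s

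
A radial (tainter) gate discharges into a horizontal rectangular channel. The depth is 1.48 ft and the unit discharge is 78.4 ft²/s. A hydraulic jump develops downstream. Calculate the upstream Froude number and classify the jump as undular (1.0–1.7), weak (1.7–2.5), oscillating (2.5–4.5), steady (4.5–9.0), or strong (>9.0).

V₁ = q/y₁ = 78.4/1.48 = 53.0 ft/s. Fr₁ = V₁/√(g·y₁) = 53.0/√(32.2×1.48) = 7.67.
Fr₁ = 7.67 lies in the steady range.

Fr₁ = 7.67; steady jump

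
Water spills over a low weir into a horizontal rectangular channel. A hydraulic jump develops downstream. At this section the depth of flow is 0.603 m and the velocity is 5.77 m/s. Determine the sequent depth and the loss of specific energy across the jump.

Fr₁ = V₁/√(g·y₁) = 5.77/√(9.81×0.603) = 2.37.
Conjugate-depth relation: y₂/y₁ = ½[√(1 + 8Fr₁²) − 1] = ½[√46.03 − 1] = 2.89.
y₂ = 2.89 × 0.603 = 1.74 m.
Head loss: ΔE = (y₂ − y₁)³/(4y₁y₂) = (1.74 − 0.603)³/(4×0.603×1.74) = 1.49/4.21 = 0.353 m.

y₂ = 1.74 m; ΔE = 0.353 m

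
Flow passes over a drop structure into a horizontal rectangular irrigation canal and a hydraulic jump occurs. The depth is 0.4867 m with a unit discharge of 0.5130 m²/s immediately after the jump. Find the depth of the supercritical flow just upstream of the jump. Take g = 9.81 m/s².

y₁ = 0.1683 m

V₂ = q/y₂ = 0.5130/0.4867 = 1.054 m/s; Fr₂ = V₂/√(g·y₂) = 0.4824.
Applying the sequent-depth relation in reverse, y₁/y₂ = ½[√(1 + 8Fr₂²) − 1] = ½[√2.8615 − 1] = 0.3458.
y₁ = 0.3458 × 0.4867 = 0.1683 m.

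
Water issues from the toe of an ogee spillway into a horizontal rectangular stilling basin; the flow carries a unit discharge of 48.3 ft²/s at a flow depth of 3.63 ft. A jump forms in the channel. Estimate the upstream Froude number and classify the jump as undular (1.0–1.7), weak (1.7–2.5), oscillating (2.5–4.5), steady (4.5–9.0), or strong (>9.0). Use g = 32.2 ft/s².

Fr₁ = 1.23; undular jump

V₁ = q/y₁ = 48.3/3.63 = 13.3 ft/s. Fr₁ = V₁/√(g·y₁) = 13.3/√(32.2×3.63) = 1.23.
Fr₁ = 1.23 lies in the undular range.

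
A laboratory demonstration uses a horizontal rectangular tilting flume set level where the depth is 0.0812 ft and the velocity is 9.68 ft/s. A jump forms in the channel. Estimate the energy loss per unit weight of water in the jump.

ΔE = 0.865 ft

Fr₁ = V₁/√(g·y₁) = 9.68/√(32.2×0.0812) = 5.99.
Sequent-depth ratio: y₂/y₁ = ½[√(1 + 8Fr₁²) − 1] = ½[√287.7 − 1] = 7.98.
y₂ = 7.98 × 0.0812 = 0.648 ft.
q = V₁·y₁ = 9.68 × 0.0812 = 0.786 ft²/s. V₂ = q/y₂ = 0.786/0.648 = 1.21 ft/s. E₁ = y₁ + V₁²/2g = 1.54 ft; E₂ = y₂ + V₂²/2g = 0.671 ft. ΔE = E₁ − E₂ = 0.865 ft.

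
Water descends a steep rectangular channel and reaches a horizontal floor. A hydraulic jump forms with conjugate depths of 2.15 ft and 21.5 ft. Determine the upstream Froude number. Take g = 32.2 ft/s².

For a rectangular channel the momentum equation gives q² = ½·g·y₁·y₂·(y₁ + y₂) = ½×32.2×2.15×21.5×23.6 = 17601.
q = √17601 = 133 ft²/s.
V₁ = q/y₁ = 61.7 ft/s; Fr₁ = V₁/√(g·y₁) = 7.42.

Fr₁ = 7.42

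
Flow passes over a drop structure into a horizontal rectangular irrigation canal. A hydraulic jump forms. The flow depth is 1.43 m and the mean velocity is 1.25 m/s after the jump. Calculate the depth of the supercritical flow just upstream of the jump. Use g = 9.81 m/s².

y₁ = 0.268 m

Fr₂ = V₂/√(g·y₂) = 1.25/√(9.81×1.43) = 0.334.
The Bélanger relation is symmetric: y₁/y₂ = ½[√(1 + 8Fr₂²) − 1] = ½[√1.891 − 1] = 0.188.
y₁ = 0.188 × 1.43 = 0.268 m.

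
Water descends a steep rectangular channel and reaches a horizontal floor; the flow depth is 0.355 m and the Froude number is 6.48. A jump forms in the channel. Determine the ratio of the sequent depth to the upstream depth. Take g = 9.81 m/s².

y₂/y₁ = 8.68

Fr₁ = 6.48 (given).
Bélanger equation: y₂/y₁ = ½[√(1 + 8Fr₁²) − 1] = ½[√336.9 − 1] = 8.68.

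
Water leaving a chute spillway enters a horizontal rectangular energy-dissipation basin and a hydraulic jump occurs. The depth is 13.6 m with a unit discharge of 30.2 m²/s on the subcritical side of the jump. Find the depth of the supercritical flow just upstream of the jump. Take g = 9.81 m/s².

V₂ = q/y₂ = 30.2/13.6 = 2.22 m/s; Fr₂ = V₂/√(g·y₂) = 0.192.
The Bélanger relation is symmetric: y₁/y₂ = ½[√(1 + 8Fr₂²) − 1] = ½[√1.296 − 1] = 0.0691.
y₁ = 0.0691 × 13.6 = 0.940 m.

y₁ = 0.940 m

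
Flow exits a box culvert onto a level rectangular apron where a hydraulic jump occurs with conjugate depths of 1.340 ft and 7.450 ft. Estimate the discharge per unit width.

q = 37.59 ft²/s

For a rectangular channel the momentum equation gives q² = ½·g·y₁·y₂·(y₁ + y₂) = ½×32.2×1.340×7.450×8.790 = 1413.
q = √1413 = 37.59 ft²/s.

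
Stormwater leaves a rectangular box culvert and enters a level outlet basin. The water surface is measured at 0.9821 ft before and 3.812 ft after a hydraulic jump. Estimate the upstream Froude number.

For a rectangular channel the momentum equation gives q² = ½·g·y₁·y₂·(y₁ + y₂) = ½×32.2×0.9821×3.812×4.794 = 289.0.
q = √289.0 = 17.00 ft²/s.
V₁ = q/y₁ = 17.31 ft/s; Fr₁ = V₁/√(g·y₁) = 3.078.

Fr₁ = 3.078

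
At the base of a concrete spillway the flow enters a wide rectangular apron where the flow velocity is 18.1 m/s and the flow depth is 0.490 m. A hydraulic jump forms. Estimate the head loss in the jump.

Fr₁ = V₁/√(g·y₁) = 18.1/√(9.81×0.490) = 8.26.
Sequent-depth ratio: y₂/y₁ = ½[√(1 + 8Fr₁²) − 1] = ½[√546.2 − 1] = 11.2.
y₂ = 11.2 × 0.490 = 5.48 m.
q = V₁·y₁ = 18.1 × 0.490 = 8.87 m²/s. V₂ = q/y₂ = 8.87/5.48 = 1.62 m/s. E₁ = y₁ + V₁²/2g = 17.2 m; E₂ = y₂ + V₂²/2g = 5.61 m. ΔE = E₁ − E₂ = 11.6 m.

ΔE = 11.6 m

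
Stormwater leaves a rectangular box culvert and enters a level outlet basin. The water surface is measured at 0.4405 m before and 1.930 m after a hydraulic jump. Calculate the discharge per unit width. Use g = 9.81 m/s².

For a rectangular channel the momentum equation gives q² = ½·g·y₁·y₂·(y₁ + y₂) = ½×9.81×0.4405×1.930×2.370 = 9.885.
q = √9.885 = 3.144 m²/s.

q = 3.144 m²/s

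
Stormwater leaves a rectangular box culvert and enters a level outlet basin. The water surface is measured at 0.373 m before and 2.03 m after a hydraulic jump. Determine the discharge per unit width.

For a rectangular channel the momentum equation gives q² = ½·g·y₁·y₂·(y₁ + y₂) = ½×9.81×0.373×2.03×2.40 = 8.92.
q = √8.92 = 2.99 m²/s.

q = 2.99 m²/s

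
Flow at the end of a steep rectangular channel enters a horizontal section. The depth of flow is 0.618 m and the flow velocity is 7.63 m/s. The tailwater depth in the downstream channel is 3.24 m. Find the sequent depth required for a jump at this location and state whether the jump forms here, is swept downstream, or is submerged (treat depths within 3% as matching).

y₂ = 2.42 m; the jump is submerged

Fr₁ = V₁/√(g·y₁) = 7.63/√(9.81×0.618) = 3.10.
By Bélanger, y₂/y₁ = ½[√(1 + 8Fr₁²) − 1] = ½[√77.82 − 1] = 3.91.
y₂ = 3.91 × 0.618 = 2.42 m.
Tailwater y_tw = 3.24 m: y_tw > y₂, so the jump is submerged.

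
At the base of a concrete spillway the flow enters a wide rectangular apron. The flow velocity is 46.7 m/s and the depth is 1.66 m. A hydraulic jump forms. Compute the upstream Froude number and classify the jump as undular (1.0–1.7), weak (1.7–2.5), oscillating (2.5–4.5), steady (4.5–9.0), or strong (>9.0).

Fr₁ = V₁/√(g·y₁) = 46.7/√(9.81×1.66) = 11.6.
Fr₁ = 11.6 lies in the strong range.

Fr₁ = 11.6; strong jump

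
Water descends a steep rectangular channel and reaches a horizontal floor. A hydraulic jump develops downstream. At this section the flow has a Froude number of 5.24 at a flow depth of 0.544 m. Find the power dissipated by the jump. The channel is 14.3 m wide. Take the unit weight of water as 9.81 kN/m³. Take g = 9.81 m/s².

Fr₁ = 5.24 (given).
From the momentum equation for a rectangular channel, y₂/y₁ = ½[√(1 + 8Fr₁²) − 1] = ½[√220.7 − 1] = 6.93.
y₂ = 6.93 × 0.544 = 3.77 m.
V₁ = Fr₁·√(g·y₁) = 5.24×√(9.81×0.544) = 12.1 m/s; q = V₁·y₁ = 6.59 m²/s. V₂ = q/y₂ = 6.59/3.77 = 1.75 m/s. E₁ = y₁ + V₁²/2g = 8.01 m; E₂ = y₂ + V₂²/2g = 3.92 m. ΔE = E₁ − E₂ = 4.09 m.
Q = q·b = 6.59 × 14.3 = 94.2 m³/s. P = γ·Q·ΔE = 9.81 × 94.2 × 4.09 = 3777 kW.

P = 3777 kW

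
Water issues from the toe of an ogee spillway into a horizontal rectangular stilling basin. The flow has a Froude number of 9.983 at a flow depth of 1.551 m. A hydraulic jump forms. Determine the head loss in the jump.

Fr₁ = 9.983 (given).
Sequent-depth ratio: y₂/y₁ = ½[√(1 + 8Fr₁²) − 1] = ½[√798.28 − 1] = 13.63.
y₂ = 13.63 × 1.551 = 21.14 m.
Head loss: ΔE = (y₂ − y₁)³/(4y₁y₂) = (21.14 − 1.551)³/(4×1.551×21.14) = 7512/131.1 = 57.29 m.

ΔE = 57.29 m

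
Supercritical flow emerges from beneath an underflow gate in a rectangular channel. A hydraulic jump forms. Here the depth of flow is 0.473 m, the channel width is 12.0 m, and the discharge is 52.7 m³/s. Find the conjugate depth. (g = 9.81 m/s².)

y₂ = 2.66 m

q = Q/b = 52.7/12.0 = 4.39 m²/s; V₁ = q/y₁ = 9.28 m/s. Fr₁ = V₁/√(g·y₁) = 4.31.
Conjugate-depth relation: y₂/y₁ = ½[√(1 + 8Fr₁²) − 1] = ½[√149.6 − 1] = 5.62.
y₂ = 5.62 × 0.473 = 2.66 m.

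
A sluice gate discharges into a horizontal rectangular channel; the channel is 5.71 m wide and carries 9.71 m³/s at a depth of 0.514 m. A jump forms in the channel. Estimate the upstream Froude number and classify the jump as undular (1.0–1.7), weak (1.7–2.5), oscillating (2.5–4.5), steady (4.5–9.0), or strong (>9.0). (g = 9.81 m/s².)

Fr₁ = 1.47; undular jump

q = Q/b = 9.71/5.71 = 1.70 m²/s; V₁ = q/y₁ = 3.31 m/s. Fr₁ = V₁/√(g·y₁) = 1.47.
Fr₁ = 1.47 lies in the undular range.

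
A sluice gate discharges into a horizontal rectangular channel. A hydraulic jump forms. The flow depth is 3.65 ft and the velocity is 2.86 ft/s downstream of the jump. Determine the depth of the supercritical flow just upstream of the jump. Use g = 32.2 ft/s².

Fr₂ = V₂/√(g·y₂) = 2.86/√(32.2×3.65) = 0.264.
The Bélanger relation is symmetric: y₁/y₂ = ½[√(1 + 8Fr₂²) − 1] = ½[√1.557 − 1] = 0.124.
y₁ = 0.124 × 3.65 = 0.452 ft.

y₁ = 0.452 ft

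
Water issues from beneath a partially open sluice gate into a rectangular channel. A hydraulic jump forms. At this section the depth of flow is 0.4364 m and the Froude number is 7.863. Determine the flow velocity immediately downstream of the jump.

V₂ = 1.530 m/s

Fr₁ = 7.863 (given).
Conjugate-depth relation: y₂/y₁ = ½[√(1 + 8Fr₁²) − 1] = ½[√495.61 − 1] = 10.63.
y₂ = 10.63 × 0.4364 = 4.639 m.
V₁ = Fr₁·√(g·y₁) = 7.863×√(9.81×0.4364) = 16.27 m/s; q = V₁·y₁ = 7.100 m²/s.
V₂ = q/y₂ = 7.100/4.639 = 1.530 m/s.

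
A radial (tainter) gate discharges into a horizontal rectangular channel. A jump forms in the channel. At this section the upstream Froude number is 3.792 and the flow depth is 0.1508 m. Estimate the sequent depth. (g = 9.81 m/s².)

Fr₁ = 3.792 (given).
Sequent-depth ratio: y₂/y₁ = ½[√(1 + 8Fr₁²) − 1] = ½[√116.03 − 1] = 4.886.
y₂ = 4.886 × 0.1508 = 0.7368 m.

y₂ = 0.7368 m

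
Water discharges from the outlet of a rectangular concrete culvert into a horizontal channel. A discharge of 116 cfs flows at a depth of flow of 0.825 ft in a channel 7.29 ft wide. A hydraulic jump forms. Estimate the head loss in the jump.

q = Q/b = 116/7.29 = 15.9 ft²/s; V₁ = q/y₁ = 19.3 ft/s. Fr₁ = V₁/√(g·y₁) = 3.74.
From the momentum equation for a rectangular channel, y₂/y₁ = ½[√(1 + 8Fr₁²) − 1] = ½[√113.0 − 1] = 4.82.
y₂ = 4.82 × 0.825 = 3.97 ft.
V₂ = q/y₂ = 15.9/3.97 = 4.01 ft/s. E₁ = y₁ + V₁²/2g = 6.60 ft; E₂ = y₂ + V₂²/2g = 4.22 ft. ΔE = E₁ − E₂ = 2.38 ft.

ΔE = 2.38 ft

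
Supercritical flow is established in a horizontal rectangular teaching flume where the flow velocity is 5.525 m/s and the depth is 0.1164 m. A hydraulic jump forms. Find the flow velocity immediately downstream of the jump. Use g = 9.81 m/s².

V₂ = 0.8090 m/s

Fr₁ = V₁/√(g·y₁) = 5.525/√(9.81×0.1164) = 5.170.
By Bélanger, y₂/y₁ = ½[√(1 + 8Fr₁²) − 1] = ½[√214.86 − 1] = 6.829.
y₂ = 6.829 × 0.1164 = 0.7949 m.
q = V₁·y₁ = 5.525 × 0.1164 = 0.6431 m²/s.
V₂ = q/y₂ = 0.6431/0.7949 = 0.8090 m/s.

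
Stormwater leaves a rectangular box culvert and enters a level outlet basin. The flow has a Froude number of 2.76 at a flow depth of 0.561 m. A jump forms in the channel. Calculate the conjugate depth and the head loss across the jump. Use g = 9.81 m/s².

Fr₁ = 2.76 (given).
Bélanger equation: y₂/y₁ = ½[√(1 + 8Fr₁²) − 1] = ½[√61.94 − 1] = 3.44.
y₂ = 3.44 × 0.561 = 1.93 m.
V₁ = Fr₁·√(g·y₁) = 2.76×√(9.81×0.561) = 6.47 m/s; q = V₁·y₁ = 3.63 m²/s. V₂ = q/y₂ = 3.63/1.93 = 1.88 m/s. E₁ = y₁ + V₁²/2g = 2.70 m; E₂ = y₂ + V₂²/2g = 2.11 m. ΔE = E₁ − E₂ = 0.590 m.

y₂ = 1.93 m; ΔE = 0.590 m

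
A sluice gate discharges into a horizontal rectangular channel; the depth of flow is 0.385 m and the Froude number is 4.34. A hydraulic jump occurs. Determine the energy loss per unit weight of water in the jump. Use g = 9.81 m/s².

Fr₁ = 4.34 (given).
Bélanger equation: y₂/y₁ = ½[√(1 + 8Fr₁²) − 1] = ½[√151.7 − 1] = 5.66.
y₂ = 5.66 × 0.385 = 2.18 m.
Head loss: ΔE = (y₂ − y₁)³/(4y₁y₂) = (2.18 − 0.385)³/(4×0.385×2.18) = 5.77/3.35 = 1.72 m.

ΔE = 1.72 m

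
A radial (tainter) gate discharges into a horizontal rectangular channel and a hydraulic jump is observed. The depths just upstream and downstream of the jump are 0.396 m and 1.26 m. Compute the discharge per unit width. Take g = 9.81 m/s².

For a rectangular channel the momentum equation gives q² = ½·g·y₁·y₂·(y₁ + y₂) = ½×9.81×0.396×1.26×1.66 = 4.05.
q = √4.05 = 2.01 m²/s.

q = 2.01 m²/s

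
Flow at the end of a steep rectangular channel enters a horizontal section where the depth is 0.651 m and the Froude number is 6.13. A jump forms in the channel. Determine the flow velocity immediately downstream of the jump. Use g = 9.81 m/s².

Fr₁ = 6.13 (given).
Conjugate-depth relation: y₂/y₁ = ½[√(1 + 8Fr₁²) − 1] = ½[√301.6 − 1] = 8.18.
y₂ = 8.18 × 0.651 = 5.33 m.
V₁ = Fr₁·√(g·y₁) = 6.13×√(9.81×0.651) = 15.5 m/s; q = V₁·y₁ = 10.1 m²/s.
V₂ = q/y₂ = 10.1/5.33 = 1.89 m/s.

V₂ = 1.89 m/s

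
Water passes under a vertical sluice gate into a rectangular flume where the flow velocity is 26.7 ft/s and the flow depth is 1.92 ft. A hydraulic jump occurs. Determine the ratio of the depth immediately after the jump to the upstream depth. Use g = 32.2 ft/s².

y₂/y₁ = 4.33

Fr₁ = V₁/√(g·y₁) = 26.7/√(32.2×1.92) = 3.40.
From the momentum equation for a rectangular channel, y₂/y₁ = ½[√(1 + 8Fr₁²) − 1] = ½[√93.25 − 1] = 4.33.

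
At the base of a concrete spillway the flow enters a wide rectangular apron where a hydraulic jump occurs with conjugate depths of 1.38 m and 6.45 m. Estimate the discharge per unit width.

q = 18.5 m²/s

For a rectangular channel the momentum equation gives q² = ½·g·y₁·y₂·(y₁ + y₂) = ½×9.81×1.38×6.45×7.83 = 342.
q = √342 = 18.5 m²/s.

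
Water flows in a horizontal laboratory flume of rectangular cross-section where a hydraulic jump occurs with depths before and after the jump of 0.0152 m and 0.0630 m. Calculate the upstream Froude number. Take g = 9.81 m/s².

Fr₁ = 3.27

For a rectangular channel the momentum equation gives q² = ½·g·y₁·y₂·(y₁ + y₂) = ½×9.81×0.0152×0.0630×0.0782 = 0.000367.
q = √0.000367 = 0.0192 m²/s.
V₁ = q/y₁ = 1.26 m/s; Fr₁ = V₁/√(g·y₁) = 3.27.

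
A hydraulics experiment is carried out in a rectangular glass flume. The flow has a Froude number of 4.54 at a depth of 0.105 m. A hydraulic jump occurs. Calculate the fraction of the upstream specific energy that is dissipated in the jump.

Fr₁ = 4.54 (given).
Bélanger equation: y₂/y₁ = ½[√(1 + 8Fr₁²) − 1] = ½[√165.9 − 1] = 5.94.
y₂ = 5.94 × 0.105 = 0.624 m.
E₁ = y₁(1 + Fr₁²/2) = 0.105×(1 + 4.54²/2) = 1.19 m. ΔE = (y₂ − y₁)³/(4y₁y₂) = 0.533 m. ΔE/E₁ = 0.533/1.19 = 0.449.

ΔE/E₁ = 0.449 (44.9%)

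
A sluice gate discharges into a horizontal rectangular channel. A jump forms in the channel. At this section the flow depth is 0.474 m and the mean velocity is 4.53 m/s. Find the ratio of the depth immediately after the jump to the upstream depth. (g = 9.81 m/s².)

y₂/y₁ = 2.51

Fr₁ = V₁/√(g·y₁) = 4.53/√(9.81×0.474) = 2.10.
Conjugate-depth relation: y₂/y₁ = ½[√(1 + 8Fr₁²) − 1] = ½[√36.31 − 1] = 2.51.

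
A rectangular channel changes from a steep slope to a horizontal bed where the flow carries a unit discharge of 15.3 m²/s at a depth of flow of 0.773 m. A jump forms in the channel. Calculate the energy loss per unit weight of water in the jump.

ΔE = 13.0 m

V₁ = q/y₁ = 15.3/0.773 = 19.8 m/s. Fr₁ = V₁/√(g·y₁) = 19.8/√(9.81×0.773) = 7.19.
By Bélanger, y₂/y₁ = ½[√(1 + 8Fr₁²) − 1] = ½[√414.3 − 1] = 9.68.
y₂ = 9.68 × 0.773 = 7.48 m.
Head loss: ΔE = (y₂ − y₁)³/(4y₁y₂) = (7.48 − 0.773)³/(4×0.773×7.48) = 302/23.1 = 13.0 m.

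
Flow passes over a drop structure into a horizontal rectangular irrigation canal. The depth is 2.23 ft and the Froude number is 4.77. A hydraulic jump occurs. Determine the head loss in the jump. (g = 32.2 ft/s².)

ΔE = 13.0 ft

Fr₁ = 4.77 (given).
From the momentum equation for a rectangular channel, y₂/y₁ = ½[√(1 + 8Fr₁²) − 1] = ½[√183.0 − 1] = 6.26.
y₂ = 6.26 × 2.23 = 14.0 ft.
V₁ = Fr₁·√(g·y₁) = 4.77×√(32.2×2.23) = 40.4 ft/s; q = V₁·y₁ = 90.1 ft²/s. V₂ = q/y₂ = 90.1/14.0 = 6.45 ft/s. E₁ = y₁ + V₁²/2g = 27.6 ft; E₂ = y₂ + V₂²/2g = 14.6 ft. ΔE = E₁ − E₂ = 13.0 ft.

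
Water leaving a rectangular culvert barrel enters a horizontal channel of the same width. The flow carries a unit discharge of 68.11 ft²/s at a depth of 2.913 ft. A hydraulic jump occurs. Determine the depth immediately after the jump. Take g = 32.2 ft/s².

y₂ = 8.595 ft

V₁ = q/y₁ = 68.11/2.913 = 23.38 ft/s. Fr₁ = V₁/√(g·y₁) = 23.38/√(32.2×2.913) = 2.414.
Conjugate-depth relation: y₂/y₁ = ½[√(1 + 8Fr₁²) − 1] = ½[√47.627 − 1] = 2.951.
y₂ = 2.951 × 2.913 = 8.595 ft.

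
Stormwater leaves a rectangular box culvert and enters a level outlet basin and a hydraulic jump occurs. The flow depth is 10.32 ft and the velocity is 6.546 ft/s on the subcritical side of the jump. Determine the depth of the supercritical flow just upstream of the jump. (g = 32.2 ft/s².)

Fr₂ = V₂/√(g·y₂) = 6.546/√(32.2×10.32) = 0.3591.
The Bélanger relation is symmetric: y₁/y₂ = ½[√(1 + 8Fr₂²) − 1] = ½[√2.0316 − 1] = 0.2127.
y₁ = 0.2127 × 10.32 = 2.195 ft.

y₁ = 2.195 ft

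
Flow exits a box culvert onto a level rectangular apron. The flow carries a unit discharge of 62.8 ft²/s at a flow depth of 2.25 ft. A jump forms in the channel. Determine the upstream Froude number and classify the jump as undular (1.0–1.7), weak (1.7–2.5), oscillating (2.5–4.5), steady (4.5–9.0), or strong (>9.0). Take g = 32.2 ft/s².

V₁ = q/y₁ = 62.8/2.25 = 27.9 ft/s. Fr₁ = V₁/√(g·y₁) = 27.9/√(32.2×2.25) = 3.28.
Fr₁ = 3.28 lies in the oscillating range.

Fr₁ = 3.28; oscillating jump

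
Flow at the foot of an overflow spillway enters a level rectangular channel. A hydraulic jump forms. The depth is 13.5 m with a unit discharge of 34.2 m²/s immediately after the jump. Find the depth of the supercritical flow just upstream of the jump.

y₁ = 1.20 m

V₂ = q/y₂ = 34.2/13.5 = 2.53 m/s; Fr₂ = V₂/√(g·y₂) = 0.220.
From the momentum equation (using Fr₂), y₁/y₂ = ½[√(1 + 8Fr₂²) − 1] = ½[√1.388 − 1] = 0.0890.
y₁ = 0.0890 × 13.5 = 1.20 m.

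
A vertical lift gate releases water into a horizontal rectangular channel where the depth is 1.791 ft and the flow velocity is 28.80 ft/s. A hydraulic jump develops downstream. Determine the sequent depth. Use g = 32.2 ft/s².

Fr₁ = V₁/√(g·y₁) = 28.80/√(32.2×1.791) = 3.792.
Sequent-depth ratio: y₂/y₁ = ½[√(1 + 8Fr₁²) − 1] = ½[√116.06 − 1] = 4.887.
y₂ = 4.887 × 1.791 = 8.752 ft.

y₂ = 8.752 ft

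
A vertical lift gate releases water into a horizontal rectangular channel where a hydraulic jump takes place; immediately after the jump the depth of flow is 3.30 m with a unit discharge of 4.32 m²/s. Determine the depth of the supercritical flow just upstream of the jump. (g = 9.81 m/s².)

y₁ = 0.319 m

V₂ = q/y₂ = 4.32/3.30 = 1.31 m/s; Fr₂ = V₂/√(g·y₂) = 0.230.
From the momentum equation (using Fr₂), y₁/y₂ = ½[√(1 + 8Fr₂²) − 1] = ½[√1.423 − 1] = 0.0966.
y₁ = 0.0966 × 3.30 = 0.319 m.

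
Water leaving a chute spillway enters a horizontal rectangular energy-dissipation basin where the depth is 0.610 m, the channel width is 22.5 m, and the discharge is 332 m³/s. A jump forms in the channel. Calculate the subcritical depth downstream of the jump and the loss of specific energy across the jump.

y₂ = 8.23 m; ΔE = 22.0 m

q = Q/b = 332/22.5 = 14.8 m²/s; V₁ = q/y₁ = 24.2 m/s. Fr₁ = V₁/√(g·y₁) = 9.89.
Bélanger equation: y₂/y₁ = ½[√(1 + 8Fr₁²) − 1] = ½[√783.2 − 1] = 13.5.
y₂ = 13.5 × 0.610 = 8.23 m.
V₂ = q/y₂ = 14.8/8.23 = 1.79 m/s. E₁ = y₁ + V₁²/2g = 30.4 m; E₂ = y₂ + V₂²/2g = 8.39 m. ΔE = E₁ − E₂ = 22.0 m.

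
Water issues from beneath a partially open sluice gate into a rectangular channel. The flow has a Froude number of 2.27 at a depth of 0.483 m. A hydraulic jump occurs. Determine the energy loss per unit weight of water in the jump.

Fr₁ = 2.27 (given).
From the momentum equation for a rectangular channel, y₂/y₁ = ½[√(1 + 8Fr₁²) − 1] = ½[√42.22 − 1] = 2.75.
y₂ = 2.75 × 0.483 = 1.33 m.
V₁ = Fr₁·√(g·y₁) = 2.27×√(9.81×0.483) = 4.94 m/s; q = V₁·y₁ = 2.39 m²/s. V₂ = q/y₂ = 2.39/1.33 = 1.80 m/s. E₁ = y₁ + V₁²/2g = 1.73 m; E₂ = y₂ + V₂²/2g = 1.49 m. ΔE = E₁ − E₂ = 0.235 m.

ΔE = 0.235 m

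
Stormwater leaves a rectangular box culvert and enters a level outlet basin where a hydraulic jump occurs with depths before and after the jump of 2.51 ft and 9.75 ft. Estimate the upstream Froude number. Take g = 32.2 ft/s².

For a rectangular channel the momentum equation gives q² = ½·g·y₁·y₂·(y₁ + y₂) = ½×32.2×2.51×9.75×12.3 = 4831.
q = √4831 = 69.5 ft²/s.
V₁ = q/y₁ = 27.7 ft/s; Fr₁ = V₁/√(g·y₁) = 3.08.

Fr₁ = 3.08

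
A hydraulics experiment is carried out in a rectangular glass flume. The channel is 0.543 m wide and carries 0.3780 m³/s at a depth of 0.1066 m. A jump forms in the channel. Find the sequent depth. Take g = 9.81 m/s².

q = Q/b = 0.3780/0.543 = 0.6961 m²/s; V₁ = q/y₁ = 6.530 m/s. Fr₁ = V₁/√(g·y₁) = 6.386.
Conjugate-depth relation: y₂/y₁ = ½[√(1 + 8Fr₁²) − 1] = ½[√327.24 − 1] = 8.545.
y₂ = 8.545 × 0.1066 = 0.9109 m.

y₂ = 0.9109 m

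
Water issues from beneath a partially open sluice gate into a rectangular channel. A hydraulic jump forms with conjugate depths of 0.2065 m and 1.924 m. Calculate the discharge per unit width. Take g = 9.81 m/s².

For a rectangular channel the momentum equation gives q² = ½·g·y₁·y₂·(y₁ + y₂) = ½×9.81×0.2065×1.924×2.131 = 4.152.
q = √4.152 = 2.038 m²/s.

q = 2.038 m²/s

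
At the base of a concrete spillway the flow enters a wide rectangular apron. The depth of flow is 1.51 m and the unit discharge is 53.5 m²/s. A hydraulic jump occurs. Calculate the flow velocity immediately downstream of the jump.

V₂ = 2.83 m/s

V₁ = q/y₁ = 53.5/1.51 = 35.4 m/s. Fr₁ = V₁/√(g·y₁) = 35.4/√(9.81×1.51) = 9.21.
Conjugate-depth relation: y₂/y₁ = ½[√(1 + 8Fr₁²) − 1] = ½[√679.0 − 1] = 12.5.
y₂ = 12.5 × 1.51 = 18.9 m.
V₂ = q/y₂ = 53.5/18.9 = 2.83 m/s.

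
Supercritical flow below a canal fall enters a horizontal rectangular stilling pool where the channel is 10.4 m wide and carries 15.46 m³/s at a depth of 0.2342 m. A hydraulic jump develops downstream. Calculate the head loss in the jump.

q = Q/b = 15.46/10.4 = 1.487 m²/s; V₁ = q/y₁ = 6.347 m/s. Fr₁ = V₁/√(g·y₁) = 4.188.
Conjugate-depth relation: y₂/y₁ = ½[√(1 + 8Fr₁²) − 1] = ½[√141.29 − 1] = 5.443.
y₂ = 5.443 × 0.2342 = 1.275 m.
Head loss: ΔE = (y₂ − y₁)³/(4y₁y₂) = (1.275 − 0.2342)³/(4×0.2342×1.275) = 1.127/1.194 = 0.9435 m.

ΔE = 0.9435 m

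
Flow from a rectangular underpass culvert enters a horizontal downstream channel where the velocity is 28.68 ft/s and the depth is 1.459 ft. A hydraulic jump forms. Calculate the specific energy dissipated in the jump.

ΔE = 5.865 ft

Fr₁ = V₁/√(g·y₁) = 28.68/√(32.2×1.459) = 4.184.
By Bélanger, y₂/y₁ = ½[√(1 + 8Fr₁²) − 1] = ½[√141.07 − 1] = 5.439.
y₂ = 5.439 × 1.459 = 7.935 ft.
q = V₁·y₁ = 28.68 × 1.459 = 41.84 ft²/s. V₂ = q/y₂ = 41.84/7.935 = 5.273 ft/s. E₁ = y₁ + V₁²/2g = 14.23 ft; E₂ = y₂ + V₂²/2g = 8.367 ft. ΔE = E₁ − E₂ = 5.865 ft.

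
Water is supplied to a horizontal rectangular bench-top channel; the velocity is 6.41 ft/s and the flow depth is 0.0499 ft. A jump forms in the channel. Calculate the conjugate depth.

y₂ = 0.333 ft

Fr₁ = V₁/√(g·y₁) = 6.41/√(32.2×0.0499) = 5.06.
From the momentum equation for a rectangular channel, y₂/y₁ = ½[√(1 + 8Fr₁²) − 1] = ½[√205.6 − 1] = 6.67.
y₂ = 6.67 × 0.0499 = 0.333 ft.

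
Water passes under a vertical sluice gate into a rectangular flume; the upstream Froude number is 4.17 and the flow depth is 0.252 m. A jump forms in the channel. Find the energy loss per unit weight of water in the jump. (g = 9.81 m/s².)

ΔE = 1.00 m

Fr₁ = 4.17 (given).
Bélanger equation: y₂/y₁ = ½[√(1 + 8Fr₁²) − 1] = ½[√140.1 − 1] = 5.42.
y₂ = 5.42 × 0.252 = 1.37 m.
V₁ = Fr₁·√(g·y₁) = 4.17×√(9.81×0.252) = 6.56 m/s; q = V₁·y₁ = 1.65 m²/s. V₂ = q/y₂ = 1.65/1.37 = 1.21 m/s. E₁ = y₁ + V₁²/2g = 2.44 m; E₂ = y₂ + V₂²/2g = 1.44 m. ΔE = E₁ − E₂ = 1.00 m.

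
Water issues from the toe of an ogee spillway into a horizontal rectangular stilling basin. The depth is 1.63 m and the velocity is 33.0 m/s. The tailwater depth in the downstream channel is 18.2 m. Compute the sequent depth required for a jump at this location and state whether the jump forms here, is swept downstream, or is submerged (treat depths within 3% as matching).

Fr₁ = V₁/√(g·y₁) = 33.0/√(9.81×1.63) = 8.25.
Sequent-depth ratio: y₂/y₁ = ½[√(1 + 8Fr₁²) − 1] = ½[√545.8 − 1] = 11.2.
y₂ = 11.2 × 1.63 = 18.2 m.
Tailwater y_tw = 18.2 m: y_tw ≈ y₂, so the jump forms here.

y₂ = 18.2 m; the jump forms here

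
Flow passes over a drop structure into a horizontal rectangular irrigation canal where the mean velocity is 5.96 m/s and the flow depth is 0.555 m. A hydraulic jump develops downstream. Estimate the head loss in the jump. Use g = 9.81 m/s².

Fr₁ = V₁/√(g·y₁) = 5.96/√(9.81×0.555) = 2.55.
From the momentum equation for a rectangular channel, y₂/y₁ = ½[√(1 + 8Fr₁²) − 1] = ½[√53.19 − 1] = 3.15.
y₂ = 3.15 × 0.555 = 1.75 m.
Head loss: ΔE = (y₂ − y₁)³/(4y₁y₂) = (1.75 − 0.555)³/(4×0.555×1.75) = 1.69/3.88 = 0.436 m.

ΔE = 0.436 m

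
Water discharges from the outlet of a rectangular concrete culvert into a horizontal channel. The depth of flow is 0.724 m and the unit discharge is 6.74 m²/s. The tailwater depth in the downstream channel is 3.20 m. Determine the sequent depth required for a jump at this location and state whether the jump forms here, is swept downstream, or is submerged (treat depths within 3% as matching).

V₁ = q/y₁ = 6.74/0.724 = 9.31 m/s. Fr₁ = V₁/√(g·y₁) = 9.31/√(9.81×0.724) = 3.49.
Bélanger equation: y₂/y₁ = ½[√(1 + 8Fr₁²) − 1] = ½[√98.62 − 1] = 4.47.
y₂ = 4.47 × 0.724 = 3.23 m.
Tailwater y_tw = 3.20 m: y_tw ≈ y₂, so the jump forms here.

y₂ = 3.23 m; the jump forms here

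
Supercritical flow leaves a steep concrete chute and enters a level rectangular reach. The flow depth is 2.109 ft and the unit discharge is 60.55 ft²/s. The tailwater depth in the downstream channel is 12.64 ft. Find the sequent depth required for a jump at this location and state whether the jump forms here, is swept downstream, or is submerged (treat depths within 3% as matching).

V₁ = q/y₁ = 60.55/2.109 = 28.71 ft/s. Fr₁ = V₁/√(g·y₁) = 28.71/√(32.2×2.109) = 3.484.
By Bélanger, y₂/y₁ = ½[√(1 + 8Fr₁²) − 1] = ½[√98.103 − 1] = 4.452.
y₂ = 4.452 × 2.109 = 9.390 ft.
Tailwater y_tw = 12.64 ft: y_tw > y₂, so the jump is submerged.

y₂ = 9.390 ft; the jump is submerged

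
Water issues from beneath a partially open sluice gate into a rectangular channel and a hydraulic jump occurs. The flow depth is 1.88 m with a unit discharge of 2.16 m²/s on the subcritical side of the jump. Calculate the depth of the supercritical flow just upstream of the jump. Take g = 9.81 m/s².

V₂ = q/y₂ = 2.16/1.88 = 1.15 m/s; Fr₂ = V₂/√(g·y₂) = 0.268.
From the momentum equation (using Fr₂), y₁/y₂ = ½[√(1 + 8Fr₂²) − 1] = ½[√1.573 − 1] = 0.127.
y₁ = 0.127 × 1.88 = 0.239 m.

y₁ = 0.239 m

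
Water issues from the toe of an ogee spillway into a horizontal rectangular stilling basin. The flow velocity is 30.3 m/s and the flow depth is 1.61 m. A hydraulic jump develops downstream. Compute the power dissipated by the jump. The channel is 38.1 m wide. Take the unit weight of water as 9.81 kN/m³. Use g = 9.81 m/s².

Fr₁ = V₁/√(g·y₁) = 30.3/√(9.81×1.61) = 7.62.
By Bélanger, y₂/y₁ = ½[√(1 + 8Fr₁²) − 1] = ½[√466.0 − 1] = 10.3.
y₂ = 10.3 × 1.61 = 16.6 m.
q = V₁·y₁ = 30.3 × 1.61 = 48.8 m²/s. V₂ = q/y₂ = 48.8/16.6 = 2.94 m/s. E₁ = y₁ + V₁²/2g = 48.4 m; E₂ = y₂ + V₂²/2g = 17.0 m. ΔE = E₁ − E₂ = 31.4 m.
Q = q·b = 48.8 × 38.1 = 1859 m³/s. P = γ·Q·ΔE = 9.81 × 1859 × 31.4 = 572319 kW.

P = 572319 kW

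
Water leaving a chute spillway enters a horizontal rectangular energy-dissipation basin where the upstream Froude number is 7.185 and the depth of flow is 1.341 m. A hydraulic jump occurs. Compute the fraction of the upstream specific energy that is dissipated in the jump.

Fr₁ = 7.185 (given).
Bélanger equation: y₂/y₁ = ½[√(1 + 8Fr₁²) − 1] = ½[√413.99 − 1] = 9.673.
y₂ = 9.673 × 1.341 = 12.97 m.
E₁ = y₁(1 + Fr₁²/2) = 1.341×(1 + 7.185²/2) = 35.96 m. ΔE = (y₂ − y₁)³/(4y₁y₂) = 22.61 m. ΔE/E₁ = 22.61/35.96 = 0.629.

ΔE/E₁ = 0.629 (62.9%)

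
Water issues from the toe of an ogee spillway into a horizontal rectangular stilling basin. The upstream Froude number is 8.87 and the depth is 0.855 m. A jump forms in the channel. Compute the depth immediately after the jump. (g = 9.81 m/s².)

y₂ = 10.3 m

Fr₁ = 8.87 (given).
Sequent-depth ratio: y₂/y₁ = ½[√(1 + 8Fr₁²) − 1] = ½[√630.4 − 1] = 12.1.
y₂ = 12.1 × 0.855 = 10.3 m.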